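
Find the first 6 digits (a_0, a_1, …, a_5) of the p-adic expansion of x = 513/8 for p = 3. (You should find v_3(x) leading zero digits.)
(a_0, …, a_5) = (0, 0, 0, 2, 2, 2)

v_3(513/8) = 3, so a_0 = ... = a_2 = 0. Factor out: x = 3^3 · u with u = 19/8 a unit in ℤ_3. Expand u iteratively via a_{v+i} = u_i mod 3, u_{i+1} = (u_i − a_{v+i})/3:
  u_0 = 19/8;  a_3 = 2;  u_1 = (u_0 − 2)/3 = 1/8
  u_1 = 1/8;  a_4 = 2;  u_2 = (u_1 − 2)/3 = -5/8
  u_2 = -5/8;  a_5 = 2;  u_3 = (u_2 − 2)/3 = -7/8
Digits: (0, 0, 0, 2, 2, 2).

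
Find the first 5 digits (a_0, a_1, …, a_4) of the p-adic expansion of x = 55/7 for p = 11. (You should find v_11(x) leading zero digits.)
(a_0, …, a_4) = (0, 7, 1, 3, 6)

v_11(55/7) = 1, so a_0 = ... = a_0 = 0. Factor out: x = 11^1 · u with u = 5/7 a unit in ℤ_11. Expand u iteratively via a_{v+i} = u_i mod 11, u_{i+1} = (u_i − a_{v+i})/11:
  u_0 = 5/7;  a_1 = 7;  u_1 = (u_0 − 7)/11 = -4/7
  u_1 = -4/7;  a_2 = 1;  u_2 = (u_1 − 1)/11 = -1/7
  u_2 = -1/7;  a_3 = 3;  u_3 = (u_2 − 3)/11 = -2/7
  u_3 = -2/7;  a_4 = 6;  u_4 = (u_3 − 6)/11 = -4/7
Digits: (0, 7, 1, 3, 6).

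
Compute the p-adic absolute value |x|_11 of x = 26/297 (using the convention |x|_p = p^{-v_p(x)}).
|26/297|_11 = 11

Step 1 — compute v_11(x) by factoring powers of 11 out of the numerator and denominator: v_11(26/297) = -1. Step 2 — apply |x|_p = p^{-v_p(x)} = 11^{1} = 11.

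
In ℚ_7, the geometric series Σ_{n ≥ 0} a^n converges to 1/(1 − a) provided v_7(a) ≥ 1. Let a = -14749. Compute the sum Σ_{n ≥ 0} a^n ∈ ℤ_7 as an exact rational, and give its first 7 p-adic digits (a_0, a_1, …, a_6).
Σ a^n = 1/(1 − a) = 1/14750;  first 7 digits = (1, 0, 0, 6, 0, 6, 0)

v_7(a) = 3 ≥ 1, so the series converges in ℤ_7 to 1/(1 − a) = 1/(1 − (-14749)) = 1/14750. Expand this rational in ℤ_7: compute digits iteratively via d_i = x_i mod 7, x_{i+1} = (x_i − d_i)/7. The first 7 digits are (1, 0, 0, 6, 0, 6, 0).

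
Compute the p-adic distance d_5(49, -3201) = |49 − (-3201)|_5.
d_5(49, -3201) = 1/125

Step 1 — x − y = 49 − (-3201) = 3250. Step 2 — v_5(3250) = 3 (factor: 3250 = (5^3 · 26); the sign does not affect v_p). Step 3 — |x − y|_5 = 5^{-3} = 1/125.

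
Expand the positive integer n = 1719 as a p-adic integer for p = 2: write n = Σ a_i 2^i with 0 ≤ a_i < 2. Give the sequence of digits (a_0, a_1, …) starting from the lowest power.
(a_0, a_1, …) = (1, 1, 1, 0, 1, 1, 0, 1, 0, 1, 1)

Repeated division by 2 gives the digits low-to-high: 1719 = 1 + 1·2^1 + 1·2^2 + 1·2^4 + 1·2^5 + 1·2^7 + 1·2^9 + 1·2^10. Digit sequence: (1, 1, 1, 0, 1, 1, 0, 1, 0, 1, 1).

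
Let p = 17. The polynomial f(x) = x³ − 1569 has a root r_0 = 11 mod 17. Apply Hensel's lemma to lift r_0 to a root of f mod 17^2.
r_1 = 147 (mod 289)

Hensel: r_{i+1} = r_i − f(r_i)/f′(r_i) mod 17^{i+2}, where f′(x) = 3x². Iterate:
  r_0 = 11 (mod 17)
  r_1 = 147 (mod 289)
Final: r = 147 with f(r) ≡ 0 mod 17^2.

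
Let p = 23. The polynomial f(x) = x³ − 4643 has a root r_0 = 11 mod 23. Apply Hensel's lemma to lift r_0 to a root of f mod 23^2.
r_1 = 195 (mod 529)

Hensel: r_{i+1} = r_i − f(r_i)/f′(r_i) mod 23^{i+2}, where f′(x) = 3x². Iterate:
  r_0 = 11 (mod 23)
  r_1 = 195 (mod 529)
Final: r = 195 with f(r) ≡ 0 mod 23^2.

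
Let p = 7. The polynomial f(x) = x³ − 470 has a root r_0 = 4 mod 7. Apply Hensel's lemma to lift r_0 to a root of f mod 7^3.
r_2 = 235 (mod 343)

Hensel: r_{i+1} = r_i − f(r_i)/f′(r_i) mod 7^{i+2}, where f′(x) = 3x². Iterate:
  r_0 = 4 (mod 7)
  r_1 = 39 (mod 49)
  r_2 = 235 (mod 343)
Final: r = 235 with f(r) ≡ 0 mod 7^3.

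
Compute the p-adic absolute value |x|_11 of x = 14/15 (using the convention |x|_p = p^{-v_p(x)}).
|14/15|_11 = 1

Step 1 — compute v_11(x) by factoring powers of 11 out of the numerator and denominator: v_11(14/15) = 0. Step 2 — apply |x|_p = p^{-v_p(x)} = 11^{0} = 1.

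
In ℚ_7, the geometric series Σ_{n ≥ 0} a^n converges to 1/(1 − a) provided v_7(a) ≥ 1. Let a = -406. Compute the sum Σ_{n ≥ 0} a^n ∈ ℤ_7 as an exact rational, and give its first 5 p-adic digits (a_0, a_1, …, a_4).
Σ a^n = 1/(1 − a) = 1/407;  first 5 digits = (1, 5, 2, 2, 1)

v_7(a) = 1 ≥ 1, so the series converges in ℤ_7 to 1/(1 − a) = 1/(1 − (-406)) = 1/407. Expand this rational in ℤ_7: compute digits iteratively via d_i = x_i mod 7, x_{i+1} = (x_i − d_i)/7. The first 5 digits are (1, 5, 2, 2, 1).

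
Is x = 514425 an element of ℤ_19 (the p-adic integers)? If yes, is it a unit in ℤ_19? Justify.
x ∈ ℤ_19 but not a unit; v_19(x) = 3 > 0

ℤ_19 = {x ∈ ℚ_19 : v_19(x) ≥ 0} and ℤ_19^× = {x ∈ ℤ_19 : v_19(x) = 0}. Here v_19(514425) = v_19(num) − v_19(den) = 3; compare against these criteria.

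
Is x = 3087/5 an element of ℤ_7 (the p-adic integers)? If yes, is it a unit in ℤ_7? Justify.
x ∈ ℤ_7 but not a unit; v_7(x) = 3 > 0

ℤ_7 = {x ∈ ℚ_7 : v_7(x) ≥ 0} and ℤ_7^× = {x ∈ ℤ_7 : v_7(x) = 0}. Here v_7(3087/5) = v_7(num) − v_7(den) = 3; compare against these criteria.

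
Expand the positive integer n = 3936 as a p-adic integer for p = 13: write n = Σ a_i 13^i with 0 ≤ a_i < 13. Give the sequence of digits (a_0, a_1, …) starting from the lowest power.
(a_0, a_1, …) = (10, 3, 10, 1)

Repeated division by 13 gives the digits low-to-high: 3936 = 10 + 3·13^1 + 10·13^2 + 1·13^3. Digit sequence: (10, 3, 10, 1).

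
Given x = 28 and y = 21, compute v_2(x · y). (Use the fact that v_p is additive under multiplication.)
v_2(588) = 2

v_p(x) = 2 (factor: 28 = 2^2 · 7); v_p(y) = 0 (factor: 21 = 2^0 · 21). Additivity: v_p(xy) = v_p(x) + v_p(y) = 2 + 0 = 2. (Direct check: xy = 588 = 2^2 · (147).)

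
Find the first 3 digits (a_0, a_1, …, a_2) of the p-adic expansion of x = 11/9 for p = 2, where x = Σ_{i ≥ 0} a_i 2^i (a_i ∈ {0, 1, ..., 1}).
(a_0, …, a_2) = (1, 1, 0)

v_2(11/9) = 0 (numerator and denominator both coprime to 2), so x ∈ ℤ_2^×. Compute digits iteratively via a_i = x_i mod 2, x_{i+1} = (x_i − a_i)/2, with x_0 = x:
  x_0 = 11/9;  a_0 = 1;  x_1 = (x_0 − 1)/2 = 1/9
  x_1 = 1/9;  a_1 = 1;  x_2 = (x_1 − 1)/2 = -4/9
  x_2 = -4/9;  a_2 = 0;  x_3 = (x_2 − 0)/2 = -2/9
Digits: (1, 1, 0).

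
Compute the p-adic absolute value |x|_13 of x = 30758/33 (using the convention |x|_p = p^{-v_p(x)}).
|30758/33|_13 = 1/2197

Step 1 — compute v_13(x) by factoring powers of 13 out of the numerator and denominator: v_13(30758/33) = 3. Step 2 — apply |x|_p = p^{-v_p(x)} = 13^{-3} = 1/2197.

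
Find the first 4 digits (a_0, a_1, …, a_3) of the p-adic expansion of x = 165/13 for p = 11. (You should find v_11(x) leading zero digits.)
(a_0, …, a_3) = (0, 2, 5, 8)

v_11(165/13) = 1, so a_0 = ... = a_0 = 0. Factor out: x = 11^1 · u with u = 15/13 a unit in ℤ_11. Expand u iteratively via a_{v+i} = u_i mod 11, u_{i+1} = (u_i − a_{v+i})/11:
  u_0 = 15/13;  a_1 = 2;  u_1 = (u_0 − 2)/11 = -1/13
  u_1 = -1/13;  a_2 = 5;  u_2 = (u_1 − 5)/11 = -6/13
  u_2 = -6/13;  a_3 = 8;  u_3 = (u_2 − 8)/11 = -10/13
Digits: (0, 2, 5, 8).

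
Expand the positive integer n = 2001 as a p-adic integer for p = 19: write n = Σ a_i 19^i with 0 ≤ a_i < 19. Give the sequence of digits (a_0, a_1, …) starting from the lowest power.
(a_0, a_1, …) = (6, 10, 5)

Repeated division by 19 gives the digits low-to-high: 2001 = 6 + 10·19^1 + 5·19^2. Digit sequence: (6, 10, 5).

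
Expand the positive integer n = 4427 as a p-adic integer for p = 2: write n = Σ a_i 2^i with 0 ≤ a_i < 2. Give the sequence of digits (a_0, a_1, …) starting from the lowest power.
(a_0, a_1, …) = (1, 1, 0, 1, 0, 0, 1, 0, 1, 0, 0, 0, 1)

Repeated division by 2 gives the digits low-to-high: 4427 = 1 + 1·2^1 + 1·2^3 + 1·2^6 + 1·2^8 + 1·2^12. Digit sequence: (1, 1, 0, 1, 0, 0, 1, 0, 1, 0, 0, 0, 1).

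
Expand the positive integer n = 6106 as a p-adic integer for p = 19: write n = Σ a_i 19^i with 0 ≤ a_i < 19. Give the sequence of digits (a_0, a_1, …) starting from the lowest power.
(a_0, a_1, …) = (7, 17, 16)

Repeated division by 19 gives the digits low-to-high: 6106 = 7 + 17·19^1 + 16·19^2. Digit sequence: (7, 17, 16).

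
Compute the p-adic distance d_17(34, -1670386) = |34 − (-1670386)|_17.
d_17(34, -1670386) = 1/83521

Step 1 — x − y = 34 − (-1670386) = 1670420. Step 2 — v_17(1670420) = 4 (factor: 1670420 = (17^4 · 20); the sign does not affect v_p). Step 3 — |x − y|_17 = 17^{-4} = 1/83521.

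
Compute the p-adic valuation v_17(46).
v_17(46) = 0

v_17(n) is the largest exponent k such that 17^k divides n. Factor out: 46 = 17^0 · 46. (Sign doesn't affect v_p.) So v_17(46) = 0.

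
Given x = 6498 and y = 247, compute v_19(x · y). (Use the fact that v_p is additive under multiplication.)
v_19(1605006) = 3

v_p(x) = 2 (factor: 6498 = 19^2 · 18); v_p(y) = 1 (factor: 247 = 19^1 · 13). Additivity: v_p(xy) = v_p(x) + v_p(y) = 2 + 1 = 3. (Direct check: xy = 1605006 = 19^3 · (234).)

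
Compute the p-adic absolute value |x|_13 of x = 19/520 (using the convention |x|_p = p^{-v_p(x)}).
|19/520|_13 = 13

Step 1 — compute v_13(x) by factoring powers of 13 out of the numerator and denominator: v_13(19/520) = -1. Step 2 — apply |x|_p = p^{-v_p(x)} = 13^{1} = 13.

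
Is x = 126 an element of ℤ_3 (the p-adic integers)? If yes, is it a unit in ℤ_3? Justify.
x ∈ ℤ_3 but not a unit; v_3(x) = 2 > 0

ℤ_3 = {x ∈ ℚ_3 : v_3(x) ≥ 0} and ℤ_3^× = {x ∈ ℤ_3 : v_3(x) = 0}. Here v_3(126) = v_3(num) − v_3(den) = 2; compare against these criteria.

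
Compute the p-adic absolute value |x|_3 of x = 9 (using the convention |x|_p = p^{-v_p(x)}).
|9|_3 = 1/9

Step 1 — compute v_3(x) by factoring powers of 3 out of the numerator and denominator: v_3(9) = 2. Step 2 — apply |x|_p = p^{-v_p(x)} = 3^{-2} = 1/9.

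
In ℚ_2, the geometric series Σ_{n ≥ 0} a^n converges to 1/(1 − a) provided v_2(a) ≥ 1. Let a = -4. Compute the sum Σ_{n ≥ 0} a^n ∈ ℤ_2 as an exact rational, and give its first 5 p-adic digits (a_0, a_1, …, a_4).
Σ a^n = 1/(1 − a) = 1/5;  first 5 digits = (1, 0, 1, 1, 0)

v_2(a) = 2 ≥ 1, so the series converges in ℤ_2 to 1/(1 − a) = 1/(1 − (-4)) = 1/5. Expand this rational in ℤ_2: compute digits iteratively via d_i = x_i mod 2, x_{i+1} = (x_i − d_i)/2. The first 5 digits are (1, 0, 1, 1, 0).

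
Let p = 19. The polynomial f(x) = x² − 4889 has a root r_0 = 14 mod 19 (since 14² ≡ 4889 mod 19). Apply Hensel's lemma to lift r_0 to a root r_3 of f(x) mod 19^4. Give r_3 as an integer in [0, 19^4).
r_3 = 107231 (mod 130321)

Hensel's recurrence: r_{i+1} = r_i − f(r_i)·(f′(r_i))^{-1} mod 19^{i+2}, with f′(x) = 2x. Iterate:
  r_0 = 14 (mod 19)
  r_1 = 14 (mod 361)
  r_2 = 4346 (mod 6859)
  r_3 = 107231 (mod 130321)
Final: r_3 = 107231, and one checks f(r_3) ≡ 0 mod 19^4.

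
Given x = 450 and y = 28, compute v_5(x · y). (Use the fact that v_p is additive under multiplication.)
v_5(12600) = 2

v_p(x) = 2 (factor: 450 = 5^2 · 18); v_p(y) = 0 (factor: 28 = 5^0 · 28). Additivity: v_p(xy) = v_p(x) + v_p(y) = 2 + 0 = 2. (Direct check: xy = 12600 = 5^2 · (504).)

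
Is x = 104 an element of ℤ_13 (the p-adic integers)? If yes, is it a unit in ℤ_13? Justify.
x ∈ ℤ_13 but not a unit; v_13(x) = 1 > 0

ℤ_13 = {x ∈ ℚ_13 : v_13(x) ≥ 0} and ℤ_13^× = {x ∈ ℤ_13 : v_13(x) = 0}. Here v_13(104) = v_13(num) − v_13(den) = 1; compare against these criteria.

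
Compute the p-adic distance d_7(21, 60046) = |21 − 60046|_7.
d_7(21, 60046) = 1/2401

Step 1 — x − y = 21 − 60046 = -60025. Step 2 — v_7(-60025) = 4 (factor: -60025 = −(7^4 · 25); the sign does not affect v_p). Step 3 — |x − y|_7 = 7^{-4} = 1/2401.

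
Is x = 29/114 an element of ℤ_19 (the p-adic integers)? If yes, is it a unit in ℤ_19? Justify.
x ∉ ℤ_19 (v_19(x) = -1 < 0)

ℤ_19 = {x ∈ ℚ_19 : v_19(x) ≥ 0} and ℤ_19^× = {x ∈ ℤ_19 : v_19(x) = 0}. Here v_19(29/114) = v_19(num) − v_19(den) = -1; compare against these criteria.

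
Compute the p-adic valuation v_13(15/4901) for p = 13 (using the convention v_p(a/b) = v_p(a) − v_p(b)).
v_13(15/4901) = -2

Factor powers of 13 from the numerator and denominator of the reduced fraction: 15 = 13^0 · 15 and 4901 = 13^2 · 29. Apply v_p(a/b) = v_p(a) − v_p(b): v_13(15/4901) = 0 − 2 = -2.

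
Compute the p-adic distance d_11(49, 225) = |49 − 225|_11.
d_11(49, 225) = 1/11

Step 1 — x − y = 49 − 225 = -176. Step 2 — v_11(-176) = 1 (factor: -176 = −(11^1 · 16); the sign does not affect v_p). Step 3 — |x − y|_11 = 11^{-1} = 1/11.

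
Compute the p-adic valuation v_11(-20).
v_11(-20) = 0

v_11(n) is the largest exponent k such that 11^k divides n. Factor out: -20 = -11^0 · 20. (Sign doesn't affect v_p.) So v_11(-20) = 0.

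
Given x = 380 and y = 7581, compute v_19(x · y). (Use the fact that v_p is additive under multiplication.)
v_19(2880780) = 3

v_p(x) = 1 (factor: 380 = 19^1 · 20); v_p(y) = 2 (factor: 7581 = 19^2 · 21). Additivity: v_p(xy) = v_p(x) + v_p(y) = 1 + 2 = 3. (Direct check: xy = 2880780 = 19^3 · (420).)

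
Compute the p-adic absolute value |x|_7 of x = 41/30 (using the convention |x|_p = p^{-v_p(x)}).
|41/30|_7 = 1

Step 1 — compute v_7(x) by factoring powers of 7 out of the numerator and denominator: v_7(41/30) = 0. Step 2 — apply |x|_p = p^{-v_p(x)} = 7^{0} = 1.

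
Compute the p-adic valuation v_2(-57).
v_2(-57) = 0

v_2(n) is the largest exponent k such that 2^k divides n. Factor out: -57 = -2^0 · 57. (Sign doesn't affect v_p.) So v_2(-57) = 0.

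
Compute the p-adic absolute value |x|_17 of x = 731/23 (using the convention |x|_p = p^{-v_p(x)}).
|731/23|_17 = 1/17

Step 1 — compute v_17(x) by factoring powers of 17 out of the numerator and denominator: v_17(731/23) = 1. Step 2 — apply |x|_p = p^{-v_p(x)} = 17^{-1} = 1/17.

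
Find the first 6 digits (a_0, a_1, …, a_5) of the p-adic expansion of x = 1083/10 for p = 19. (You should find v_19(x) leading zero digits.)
(a_0, …, a_5) = (0, 0, 6, 13, 5, 13)

v_19(1083/10) = 2, so a_0 = ... = a_1 = 0. Factor out: x = 19^2 · u with u = 3/10 a unit in ℤ_19. Expand u iteratively via a_{v+i} = u_i mod 19, u_{i+1} = (u_i − a_{v+i})/19:
  u_0 = 3/10;  a_2 = 6;  u_1 = (u_0 − 6)/19 = -3/10
  u_1 = -3/10;  a_3 = 13;  u_2 = (u_1 − 13)/19 = -7/10
  u_2 = -7/10;  a_4 = 5;  u_3 = (u_2 − 5)/19 = -3/10
  u_3 = -3/10;  a_5 = 13;  u_4 = (u_3 − 13)/19 = -7/10
Digits: (0, 0, 6, 13, 5, 13).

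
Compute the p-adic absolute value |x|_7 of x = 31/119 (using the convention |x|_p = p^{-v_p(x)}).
|31/119|_7 = 7

Step 1 — compute v_7(x) by factoring powers of 7 out of the numerator and denominator: v_7(31/119) = -1. Step 2 — apply |x|_p = p^{-v_p(x)} = 7^{1} = 7.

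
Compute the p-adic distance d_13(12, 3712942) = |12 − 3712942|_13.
d_13(12, 3712942) = 1/371293

Step 1 — x − y = 12 − 3712942 = -3712930. Step 2 — v_13(-3712930) = 5 (factor: -3712930 = −(13^5 · 10); the sign does not affect v_p). Step 3 — |x − y|_13 = 13^{-5} = 1/371293.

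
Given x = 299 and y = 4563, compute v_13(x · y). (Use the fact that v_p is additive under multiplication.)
v_13(1364337) = 3

v_p(x) = 1 (factor: 299 = 13^1 · 23); v_p(y) = 2 (factor: 4563 = 13^2 · 27). Additivity: v_p(xy) = v_p(x) + v_p(y) = 1 + 2 = 3. (Direct check: xy = 1364337 = 13^3 · (621).)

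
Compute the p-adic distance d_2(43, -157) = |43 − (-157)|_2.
d_2(43, -157) = 1/8

Step 1 — x − y = 43 − (-157) = 200. Step 2 — v_2(200) = 3 (factor: 200 = (2^3 · 25); the sign does not affect v_p). Step 3 — |x − y|_2 = 2^{-3} = 1/8.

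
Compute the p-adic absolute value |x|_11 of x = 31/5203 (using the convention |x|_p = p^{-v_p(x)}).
|31/5203|_11 = 121

Step 1 — compute v_11(x) by factoring powers of 11 out of the numerator and denominator: v_11(31/5203) = -2. Step 2 — apply |x|_p = p^{-v_p(x)} = 11^{2} = 121.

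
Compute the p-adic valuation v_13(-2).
v_13(-2) = 0

v_13(n) is the largest exponent k such that 13^k divides n. Factor out: -2 = -13^0 · 2. (Sign doesn't affect v_p.) So v_13(-2) = 0.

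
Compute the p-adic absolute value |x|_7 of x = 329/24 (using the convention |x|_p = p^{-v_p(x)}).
|329/24|_7 = 1/7

Step 1 — compute v_7(x) by factoring powers of 7 out of the numerator and denominator: v_7(329/24) = 1. Step 2 — apply |x|_p = p^{-v_p(x)} = 7^{-1} = 1/7.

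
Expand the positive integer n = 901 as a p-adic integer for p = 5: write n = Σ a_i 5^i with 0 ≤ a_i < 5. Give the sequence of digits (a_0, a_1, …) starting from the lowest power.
(a_0, a_1, …) = (1, 0, 1, 2, 1)

Repeated division by 5 gives the digits low-to-high: 901 = 1 + 1·5^2 + 2·5^3 + 1·5^4. Digit sequence: (1, 0, 1, 2, 1).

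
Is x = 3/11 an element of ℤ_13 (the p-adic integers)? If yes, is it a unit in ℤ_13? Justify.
x ∈ ℤ_13^× (unit); v_13(x) = 0

ℤ_13 = {x ∈ ℚ_13 : v_13(x) ≥ 0} and ℤ_13^× = {x ∈ ℤ_13 : v_13(x) = 0}. Here v_13(3/11) = v_13(num) − v_13(den) = 0; compare against these criteria.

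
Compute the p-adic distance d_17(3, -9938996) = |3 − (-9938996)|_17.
d_17(3, -9938996) = 1/1419857

Step 1 — x − y = 3 − (-9938996) = 9938999. Step 2 — v_17(9938999) = 5 (factor: 9938999 = (17^5 · 7); the sign does not affect v_p). Step 3 — |x − y|_17 = 17^{-5} = 1/1419857.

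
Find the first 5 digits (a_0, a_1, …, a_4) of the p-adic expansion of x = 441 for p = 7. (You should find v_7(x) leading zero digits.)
(a_0, …, a_4) = (0, 0, 2, 1, 0)

v_7(441) = 2, so a_0 = ... = a_1 = 0. Factor out: x = 7^2 · u with u = 9 a unit in ℤ_7. Expand u iteratively via a_{v+i} = u_i mod 7, u_{i+1} = (u_i − a_{v+i})/7:
  u_0 = 9;  a_2 = 2;  u_1 = (u_0 − 2)/7 = 1
  u_1 = 1;  a_3 = 1;  u_2 = (u_1 − 1)/7 = 0
  u_2 = 0;  a_4 = 0;  u_3 = (u_2 − 0)/7 = 0
Digits: (0, 0, 2, 1, 0).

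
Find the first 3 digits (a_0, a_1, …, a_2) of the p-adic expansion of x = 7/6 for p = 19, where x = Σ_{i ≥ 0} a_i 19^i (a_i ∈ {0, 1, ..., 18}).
(a_0, …, a_2) = (17, 15, 15)

v_19(7/6) = 0 (numerator and denominator both coprime to 19), so x ∈ ℤ_19^×. Compute digits iteratively via a_i = x_i mod 19, x_{i+1} = (x_i − a_i)/19, with x_0 = x:
  x_0 = 7/6;  a_0 = 17;  x_1 = (x_0 − 17)/19 = -5/6
  x_1 = -5/6;  a_1 = 15;  x_2 = (x_1 − 15)/19 = -5/6
  x_2 = -5/6;  a_2 = 15;  x_3 = (x_2 − 15)/19 = -5/6
Digits: (17, 15, 15).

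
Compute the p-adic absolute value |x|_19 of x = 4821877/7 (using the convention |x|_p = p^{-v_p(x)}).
|4821877/7|_19 = 1/130321

Step 1 — compute v_19(x) by factoring powers of 19 out of the numerator and denominator: v_19(4821877/7) = 4. Step 2 — apply |x|_p = p^{-v_p(x)} = 19^{-4} = 1/130321.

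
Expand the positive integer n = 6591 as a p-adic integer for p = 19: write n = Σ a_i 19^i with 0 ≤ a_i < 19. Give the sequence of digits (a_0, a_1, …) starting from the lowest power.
(a_0, a_1, …) = (17, 4, 18)

Repeated division by 19 gives the digits low-to-high: 6591 = 17 + 4·19^1 + 18·19^2. Digit sequence: (17, 4, 18).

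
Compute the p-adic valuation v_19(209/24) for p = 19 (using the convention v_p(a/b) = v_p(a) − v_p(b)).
v_19(209/24) = 1

Factor powers of 19 from the numerator and denominator of the reduced fraction: 209 = 19^1 · 11 and 24 = 19^0 · 24. Apply v_p(a/b) = v_p(a) − v_p(b): v_19(209/24) = 1 − 0 = 1.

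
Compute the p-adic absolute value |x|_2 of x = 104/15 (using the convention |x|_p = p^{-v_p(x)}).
|104/15|_2 = 1/8

Step 1 — compute v_2(x) by factoring powers of 2 out of the numerator and denominator: v_2(104/15) = 3. Step 2 — apply |x|_p = p^{-v_p(x)} = 2^{-3} = 1/8.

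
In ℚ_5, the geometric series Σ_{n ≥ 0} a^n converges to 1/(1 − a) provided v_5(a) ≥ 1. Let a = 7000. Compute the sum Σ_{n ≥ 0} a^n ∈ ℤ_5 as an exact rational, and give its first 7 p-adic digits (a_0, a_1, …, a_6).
Σ a^n = 1/(1 − a) = -1/6999;  first 7 digits = (1, 0, 0, 1, 1, 2, 1)

v_5(a) = 3 ≥ 1, so the series converges in ℤ_5 to 1/(1 − a) = 1/(1 − 7000) = -1/6999. Expand this rational in ℤ_5: compute digits iteratively via d_i = x_i mod 5, x_{i+1} = (x_i − d_i)/5. The first 7 digits are (1, 0, 0, 1, 1, 2, 1).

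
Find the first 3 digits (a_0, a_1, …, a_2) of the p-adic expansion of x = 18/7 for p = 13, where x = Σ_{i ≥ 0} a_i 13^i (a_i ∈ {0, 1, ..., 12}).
(a_0, …, a_2) = (10, 5, 7)

v_13(18/7) = 0 (numerator and denominator both coprime to 13), so x ∈ ℤ_13^×. Compute digits iteratively via a_i = x_i mod 13, x_{i+1} = (x_i − a_i)/13, with x_0 = x:
  x_0 = 18/7;  a_0 = 10;  x_1 = (x_0 − 10)/13 = -4/7
  x_1 = -4/7;  a_1 = 5;  x_2 = (x_1 − 5)/13 = -3/7
  x_2 = -3/7;  a_2 = 7;  x_3 = (x_2 − 7)/13 = -4/7
Digits: (10, 5, 7).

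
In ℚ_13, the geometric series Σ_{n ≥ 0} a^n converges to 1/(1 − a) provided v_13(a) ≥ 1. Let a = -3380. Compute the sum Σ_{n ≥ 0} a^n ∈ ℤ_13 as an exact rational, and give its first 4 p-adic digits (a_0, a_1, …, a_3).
Σ a^n = 1/(1 − a) = 1/3381;  first 4 digits = (1, 0, 6, 11)

v_13(a) = 2 ≥ 1, so the series converges in ℤ_13 to 1/(1 − a) = 1/(1 − (-3380)) = 1/3381. Expand this rational in ℤ_13: compute digits iteratively via d_i = x_i mod 13, x_{i+1} = (x_i − d_i)/13. The first 4 digits are (1, 0, 6, 11).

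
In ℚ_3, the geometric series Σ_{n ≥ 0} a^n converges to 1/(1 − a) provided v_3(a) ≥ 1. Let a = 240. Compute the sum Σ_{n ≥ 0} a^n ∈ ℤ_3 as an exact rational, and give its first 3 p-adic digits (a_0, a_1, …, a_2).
Σ a^n = 1/(1 − a) = -1/239;  first 3 digits = (1, 2, 0)

v_3(a) = 1 ≥ 1, so the series converges in ℤ_3 to 1/(1 − a) = 1/(1 − 240) = -1/239. Expand this rational in ℤ_3: compute digits iteratively via d_i = x_i mod 3, x_{i+1} = (x_i − d_i)/3. The first 3 digits are (1, 2, 0).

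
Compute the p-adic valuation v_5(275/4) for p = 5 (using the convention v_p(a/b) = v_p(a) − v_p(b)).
v_5(275/4) = 2

Factor powers of 5 from the numerator and denominator of the reduced fraction: 275 = 5^2 · 11 and 4 = 5^0 · 4. Apply v_p(a/b) = v_p(a) − v_p(b): v_5(275/4) = 2 − 0 = 2.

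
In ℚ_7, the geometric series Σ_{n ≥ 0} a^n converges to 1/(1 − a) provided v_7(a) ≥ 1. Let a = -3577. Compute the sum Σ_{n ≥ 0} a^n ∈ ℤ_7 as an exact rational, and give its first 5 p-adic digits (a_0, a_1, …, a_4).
Σ a^n = 1/(1 − a) = 1/3578;  first 5 digits = (1, 0, 4, 3, 0)

v_7(a) = 2 ≥ 1, so the series converges in ℤ_7 to 1/(1 − a) = 1/(1 − (-3577)) = 1/3578. Expand this rational in ℤ_7: compute digits iteratively via d_i = x_i mod 7, x_{i+1} = (x_i − d_i)/7. The first 5 digits are (1, 0, 4, 3, 0).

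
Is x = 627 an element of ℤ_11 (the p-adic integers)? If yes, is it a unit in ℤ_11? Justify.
x ∈ ℤ_11 but not a unit; v_11(x) = 1 > 0

ℤ_11 = {x ∈ ℚ_11 : v_11(x) ≥ 0} and ℤ_11^× = {x ∈ ℤ_11 : v_11(x) = 0}. Here v_11(627) = v_11(num) − v_11(den) = 1; compare against these criteria.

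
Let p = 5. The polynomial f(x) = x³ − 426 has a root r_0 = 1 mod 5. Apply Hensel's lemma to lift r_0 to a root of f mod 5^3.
r_2 = 101 (mod 125)

Hensel: r_{i+1} = r_i − f(r_i)/f′(r_i) mod 5^{i+2}, where f′(x) = 3x². Iterate:
  r_0 = 1 (mod 5)
  r_1 = 1 (mod 25)
  r_2 = 101 (mod 125)
Final: r = 101 with f(r) ≡ 0 mod 5^3.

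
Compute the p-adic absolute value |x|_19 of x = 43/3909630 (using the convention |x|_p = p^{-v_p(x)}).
|43/3909630|_19 = 130321

Step 1 — compute v_19(x) by factoring powers of 19 out of the numerator and denominator: v_19(43/3909630) = -4. Step 2 — apply |x|_p = p^{-v_p(x)} = 19^{4} = 130321.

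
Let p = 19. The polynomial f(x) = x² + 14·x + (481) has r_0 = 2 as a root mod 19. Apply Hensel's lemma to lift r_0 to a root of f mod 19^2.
r_1 = 154 (mod 361)

Hensel: r_{i+1} = r_i − f(r_i)·(f′(r_i))^{-1} mod 19^{i+2}, f′(x) = 2x + 14. Iterate:
  r_0 = 2 (mod 19)
  r_1 = 154 (mod 361)
Final: r = 154 satisfies f(r) ≡ 0 mod 19^2.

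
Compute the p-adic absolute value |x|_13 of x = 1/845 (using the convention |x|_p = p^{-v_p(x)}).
|1/845|_13 = 169

Step 1 — compute v_13(x) by factoring powers of 13 out of the numerator and denominator: v_13(1/845) = -2. Step 2 — apply |x|_p = p^{-v_p(x)} = 13^{2} = 169.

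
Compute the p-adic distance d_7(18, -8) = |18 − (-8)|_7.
d_7(18, -8) = 1

Step 1 — x − y = 18 − (-8) = 26. Step 2 — v_7(26) = 0 (factor: 26 = (7^0 · 26); the sign does not affect v_p). Step 3 — |x − y|_7 = 7^{0} = 1.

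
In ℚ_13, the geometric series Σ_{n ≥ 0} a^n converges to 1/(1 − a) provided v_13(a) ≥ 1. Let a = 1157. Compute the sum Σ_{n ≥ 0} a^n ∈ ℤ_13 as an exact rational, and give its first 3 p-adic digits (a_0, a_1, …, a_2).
Σ a^n = 1/(1 − a) = -1/1156;  first 3 digits = (1, 11, 10)

v_13(a) = 1 ≥ 1, so the series converges in ℤ_13 to 1/(1 − a) = 1/(1 − 1157) = -1/1156. Expand this rational in ℤ_13: compute digits iteratively via d_i = x_i mod 13, x_{i+1} = (x_i − d_i)/13. The first 3 digits are (1, 11, 10).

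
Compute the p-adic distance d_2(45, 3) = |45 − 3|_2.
d_2(45, 3) = 1/2

Step 1 — x − y = 45 − 3 = 42. Step 2 — v_2(42) = 1 (factor: 42 = (2^1 · 21); the sign does not affect v_p). Step 3 — |x − y|_2 = 2^{-1} = 1/2.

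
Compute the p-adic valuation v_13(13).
v_13(13) = 1

v_13(n) is the largest exponent k such that 13^k divides n. Factor out: 13 = 13^1 · 1. (Sign doesn't affect v_p.) So v_13(13) = 1.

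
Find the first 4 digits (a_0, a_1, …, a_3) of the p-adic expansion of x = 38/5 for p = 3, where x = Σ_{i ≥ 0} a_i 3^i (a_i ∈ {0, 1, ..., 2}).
(a_0, …, a_3) = (1, 1, 1, 1)

v_3(38/5) = 0 (numerator and denominator both coprime to 3), so x ∈ ℤ_3^×. Compute digits iteratively via a_i = x_i mod 3, x_{i+1} = (x_i − a_i)/3, with x_0 = x:
  x_0 = 38/5;  a_0 = 1;  x_1 = (x_0 − 1)/3 = 11/5
  x_1 = 11/5;  a_1 = 1;  x_2 = (x_1 − 1)/3 = 2/5
  x_2 = 2/5;  a_2 = 1;  x_3 = (x_2 − 1)/3 = -1/5
  x_3 = -1/5;  a_3 = 1;  x_4 = (x_3 − 1)/3 = -2/5
Digits: (1, 1, 1, 1).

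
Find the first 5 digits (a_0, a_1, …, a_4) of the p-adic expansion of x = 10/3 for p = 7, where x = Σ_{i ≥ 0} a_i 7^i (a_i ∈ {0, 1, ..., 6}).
(a_0, …, a_4) = (1, 5, 4, 4, 4)

v_7(10/3) = 0 (numerator and denominator both coprime to 7), so x ∈ ℤ_7^×. Compute digits iteratively via a_i = x_i mod 7, x_{i+1} = (x_i − a_i)/7, with x_0 = x:
  x_0 = 10/3;  a_0 = 1;  x_1 = (x_0 − 1)/7 = 1/3
  x_1 = 1/3;  a_1 = 5;  x_2 = (x_1 − 5)/7 = -2/3
  x_2 = -2/3;  a_2 = 4;  x_3 = (x_2 − 4)/7 = -2/3
  x_3 = -2/3;  a_3 = 4;  x_4 = (x_3 − 4)/7 = -2/3
  x_4 = -2/3;  a_4 = 4;  x_5 = (x_4 − 4)/7 = -2/3
Digits: (1, 5, 4, 4, 4).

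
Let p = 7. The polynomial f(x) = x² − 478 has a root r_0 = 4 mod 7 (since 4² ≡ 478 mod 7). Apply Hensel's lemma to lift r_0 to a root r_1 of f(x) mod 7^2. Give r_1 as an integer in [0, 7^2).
r_1 = 25 (mod 49)

Hensel's recurrence: r_{i+1} = r_i − f(r_i)·(f′(r_i))^{-1} mod 7^{i+2}, with f′(x) = 2x. Iterate:
  r_0 = 4 (mod 7)
  r_1 = 25 (mod 49)
Final: r_1 = 25, and one checks f(r_1) ≡ 0 mod 7^2.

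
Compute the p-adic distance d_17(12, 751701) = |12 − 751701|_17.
d_17(12, 751701) = 1/83521

Step 1 — x − y = 12 − 751701 = -751689. Step 2 — v_17(-751689) = 4 (factor: -751689 = −(17^4 · 9); the sign does not affect v_p). Step 3 — |x − y|_17 = 17^{-4} = 1/83521.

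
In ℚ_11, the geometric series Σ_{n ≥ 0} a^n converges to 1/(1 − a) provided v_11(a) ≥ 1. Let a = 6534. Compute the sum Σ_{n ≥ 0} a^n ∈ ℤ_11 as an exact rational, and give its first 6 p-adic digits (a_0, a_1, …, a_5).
Σ a^n = 1/(1 − a) = -1/6533;  first 6 digits = (1, 0, 10, 4, 1, 1)

v_11(a) = 2 ≥ 1, so the series converges in ℤ_11 to 1/(1 − a) = 1/(1 − 6534) = -1/6533. Expand this rational in ℤ_11: compute digits iteratively via d_i = x_i mod 11, x_{i+1} = (x_i − d_i)/11. The first 6 digits are (1, 0, 10, 4, 1, 1).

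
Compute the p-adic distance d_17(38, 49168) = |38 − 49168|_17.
d_17(38, 49168) = 1/4913

Step 1 — x − y = 38 − 49168 = -49130. Step 2 — v_17(-49130) = 3 (factor: -49130 = −(17^3 · 10); the sign does not affect v_p). Step 3 — |x − y|_17 = 17^{-3} = 1/4913.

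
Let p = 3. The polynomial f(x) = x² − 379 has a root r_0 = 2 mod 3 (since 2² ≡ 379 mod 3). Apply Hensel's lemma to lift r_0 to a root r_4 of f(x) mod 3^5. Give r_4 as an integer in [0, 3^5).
r_4 = 53 (mod 243)

Hensel's recurrence: r_{i+1} = r_i − f(r_i)·(f′(r_i))^{-1} mod 3^{i+2}, with f′(x) = 2x. Iterate:
  r_0 = 2 (mod 3)
  r_1 = 8 (mod 9)
  r_2 = 26 (mod 27)
  r_3 = 53 (mod 81)
  r_4 = 53 (mod 243)
Final: r_4 = 53, and one checks f(r_4) ≡ 0 mod 3^5.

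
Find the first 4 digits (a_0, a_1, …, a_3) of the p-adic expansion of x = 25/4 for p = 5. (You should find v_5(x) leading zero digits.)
(a_0, …, a_3) = (0, 0, 4, 3)

v_5(25/4) = 2, so a_0 = ... = a_1 = 0. Factor out: x = 5^2 · u with u = 1/4 a unit in ℤ_5. Expand u iteratively via a_{v+i} = u_i mod 5, u_{i+1} = (u_i − a_{v+i})/5:
  u_0 = 1/4;  a_2 = 4;  u_1 = (u_0 − 4)/5 = -3/4
  u_1 = -3/4;  a_3 = 3;  u_2 = (u_1 − 3)/5 = -3/4
Digits: (0, 0, 4, 3).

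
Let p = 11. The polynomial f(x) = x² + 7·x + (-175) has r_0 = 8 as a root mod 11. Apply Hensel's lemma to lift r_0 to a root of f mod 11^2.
r_1 = 63 (mod 121)

Hensel: r_{i+1} = r_i − f(r_i)·(f′(r_i))^{-1} mod 11^{i+2}, f′(x) = 2x + 7. Iterate:
  r_0 = 8 (mod 11)
  r_1 = 63 (mod 121)
Final: r = 63 satisfies f(r) ≡ 0 mod 11^2.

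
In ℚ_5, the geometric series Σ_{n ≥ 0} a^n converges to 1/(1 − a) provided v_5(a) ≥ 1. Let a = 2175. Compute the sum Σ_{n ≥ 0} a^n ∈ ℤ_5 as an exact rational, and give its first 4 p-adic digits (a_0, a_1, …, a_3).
Σ a^n = 1/(1 − a) = -1/2174;  first 4 digits = (1, 0, 2, 2)

v_5(a) = 2 ≥ 1, so the series converges in ℤ_5 to 1/(1 − a) = 1/(1 − 2175) = -1/2174. Expand this rational in ℤ_5: compute digits iteratively via d_i = x_i mod 5, x_{i+1} = (x_i − d_i)/5. The first 4 digits are (1, 0, 2, 2).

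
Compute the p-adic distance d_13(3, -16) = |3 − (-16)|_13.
d_13(3, -16) = 1

Step 1 — x − y = 3 − (-16) = 19. Step 2 — v_13(19) = 0 (factor: 19 = (13^0 · 19); the sign does not affect v_p). Step 3 — |x − y|_13 = 13^{0} = 1.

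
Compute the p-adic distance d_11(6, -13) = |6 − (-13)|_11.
d_11(6, -13) = 1

Step 1 — x − y = 6 − (-13) = 19. Step 2 — v_11(19) = 0 (factor: 19 = (11^0 · 19); the sign does not affect v_p). Step 3 — |x − y|_11 = 11^{0} = 1.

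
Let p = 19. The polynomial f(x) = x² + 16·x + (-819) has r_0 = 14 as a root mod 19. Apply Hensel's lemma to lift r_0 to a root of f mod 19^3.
r_2 = 2066 (mod 6859)

Hensel: r_{i+1} = r_i − f(r_i)·(f′(r_i))^{-1} mod 19^{i+2}, f′(x) = 2x + 16. Iterate:
  r_0 = 14 (mod 19)
  r_1 = 261 (mod 361)
  r_2 = 2066 (mod 6859)
Final: r = 2066 satisfies f(r) ≡ 0 mod 19^3.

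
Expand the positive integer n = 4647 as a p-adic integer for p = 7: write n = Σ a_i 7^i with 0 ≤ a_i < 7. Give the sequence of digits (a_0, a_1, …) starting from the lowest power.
(a_0, a_1, …) = (6, 5, 3, 6, 1)

Repeated division by 7 gives the digits low-to-high: 4647 = 6 + 5·7^1 + 3·7^2 + 6·7^3 + 1·7^4. Digit sequence: (6, 5, 3, 6, 1).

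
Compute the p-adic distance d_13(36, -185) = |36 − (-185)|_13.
d_13(36, -185) = 1/13

Step 1 — x − y = 36 − (-185) = 221. Step 2 — v_13(221) = 1 (factor: 221 = (13^1 · 17); the sign does not affect v_p). Step 3 — |x − y|_13 = 13^{-1} = 1/13.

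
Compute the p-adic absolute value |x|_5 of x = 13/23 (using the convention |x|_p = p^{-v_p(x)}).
|13/23|_5 = 1

Step 1 — compute v_5(x) by factoring powers of 5 out of the numerator and denominator: v_5(13/23) = 0. Step 2 — apply |x|_p = p^{-v_p(x)} = 5^{0} = 1.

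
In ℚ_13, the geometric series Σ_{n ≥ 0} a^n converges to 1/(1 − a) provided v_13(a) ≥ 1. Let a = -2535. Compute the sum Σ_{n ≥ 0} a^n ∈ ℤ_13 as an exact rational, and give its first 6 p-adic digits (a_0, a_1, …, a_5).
Σ a^n = 1/(1 − a) = 1/2536;  first 6 digits = (1, 0, 11, 11, 3, 4)

v_13(a) = 2 ≥ 1, so the series converges in ℤ_13 to 1/(1 − a) = 1/(1 − (-2535)) = 1/2536. Expand this rational in ℤ_13: compute digits iteratively via d_i = x_i mod 13, x_{i+1} = (x_i − d_i)/13. The first 6 digits are (1, 0, 11, 11, 3, 4).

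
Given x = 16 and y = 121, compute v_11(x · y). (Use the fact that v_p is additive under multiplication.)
v_11(1936) = 2

v_p(x) = 0 (factor: 16 = 11^0 · 16); v_p(y) = 2 (factor: 121 = 11^2 · 1). Additivity: v_p(xy) = v_p(x) + v_p(y) = 0 + 2 = 2. (Direct check: xy = 1936 = 11^2 · (16).)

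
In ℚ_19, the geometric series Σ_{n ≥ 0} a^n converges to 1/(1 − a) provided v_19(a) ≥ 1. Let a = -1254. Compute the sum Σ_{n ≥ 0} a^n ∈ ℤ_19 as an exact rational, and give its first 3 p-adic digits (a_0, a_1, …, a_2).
Σ a^n = 1/(1 − a) = 1/1255;  first 3 digits = (1, 10, 1)

v_19(a) = 1 ≥ 1, so the series converges in ℤ_19 to 1/(1 − a) = 1/(1 − (-1254)) = 1/1255. Expand this rational in ℤ_19: compute digits iteratively via d_i = x_i mod 19, x_{i+1} = (x_i − d_i)/19. The first 3 digits are (1, 10, 1).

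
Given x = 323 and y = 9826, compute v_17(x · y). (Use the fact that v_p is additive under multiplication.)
v_17(3173798) = 4

v_p(x) = 1 (factor: 323 = 17^1 · 19); v_p(y) = 3 (factor: 9826 = 17^3 · 2). Additivity: v_p(xy) = v_p(x) + v_p(y) = 1 + 3 = 4. (Direct check: xy = 3173798 = 17^4 · (38).)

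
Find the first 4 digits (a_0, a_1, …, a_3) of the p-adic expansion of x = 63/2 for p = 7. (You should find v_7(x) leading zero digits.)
(a_0, …, a_3) = (0, 1, 4, 3)

v_7(63/2) = 1, so a_0 = ... = a_0 = 0. Factor out: x = 7^1 · u with u = 9/2 a unit in ℤ_7. Expand u iteratively via a_{v+i} = u_i mod 7, u_{i+1} = (u_i − a_{v+i})/7:
  u_0 = 9/2;  a_1 = 1;  u_1 = (u_0 − 1)/7 = 1/2
  u_1 = 1/2;  a_2 = 4;  u_2 = (u_1 − 4)/7 = -1/2
  u_2 = -1/2;  a_3 = 3;  u_3 = (u_2 − 3)/7 = -1/2
Digits: (0, 1, 4, 3).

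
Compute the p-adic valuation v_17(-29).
v_17(-29) = 0

v_17(n) is the largest exponent k such that 17^k divides n. Factor out: -29 = -17^0 · 29. (Sign doesn't affect v_p.) So v_17(-29) = 0.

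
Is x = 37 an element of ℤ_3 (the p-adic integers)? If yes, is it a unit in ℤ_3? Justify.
x ∈ ℤ_3^× (unit); v_3(x) = 0

ℤ_3 = {x ∈ ℚ_3 : v_3(x) ≥ 0} and ℤ_3^× = {x ∈ ℤ_3 : v_3(x) = 0}. Here v_3(37) = v_3(num) − v_3(den) = 0; compare against these criteria.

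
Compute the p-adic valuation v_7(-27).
v_7(-27) = 0

v_7(n) is the largest exponent k such that 7^k divides n. Factor out: -27 = -7^0 · 27. (Sign doesn't affect v_p.) So v_7(-27) = 0.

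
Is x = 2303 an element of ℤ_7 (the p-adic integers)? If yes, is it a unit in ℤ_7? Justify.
x ∈ ℤ_7 but not a unit; v_7(x) = 2 > 0

ℤ_7 = {x ∈ ℚ_7 : v_7(x) ≥ 0} and ℤ_7^× = {x ∈ ℤ_7 : v_7(x) = 0}. Here v_7(2303) = v_7(num) − v_7(den) = 2; compare against these criteria.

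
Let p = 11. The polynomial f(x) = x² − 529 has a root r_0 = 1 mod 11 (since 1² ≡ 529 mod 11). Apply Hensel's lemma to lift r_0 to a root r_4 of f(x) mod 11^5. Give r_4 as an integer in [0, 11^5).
r_4 = 23 (mod 161051)

Hensel's recurrence: r_{i+1} = r_i − f(r_i)·(f′(r_i))^{-1} mod 11^{i+2}, with f′(x) = 2x. Iterate:
  r_0 = 1 (mod 11)
  r_1 = 23 (mod 121)
  r_2 = 23 (mod 1331)
  r_3 = 23 (mod 14641)
  r_4 = 23 (mod 161051)
Final: r_4 = 23, and one checks f(r_4) ≡ 0 mod 11^5.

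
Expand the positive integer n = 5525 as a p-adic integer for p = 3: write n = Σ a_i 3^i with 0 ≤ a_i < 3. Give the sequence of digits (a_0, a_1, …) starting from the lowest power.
(a_0, a_1, …) = (2, 2, 1, 0, 2, 1, 1, 2)

Repeated division by 3 gives the digits low-to-high: 5525 = 2 + 2·3^1 + 1·3^2 + 2·3^4 + 1·3^5 + 1·3^6 + 2·3^7. Digit sequence: (2, 2, 1, 0, 2, 1, 1, 2).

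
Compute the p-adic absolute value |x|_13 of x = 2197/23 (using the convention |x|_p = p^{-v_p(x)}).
|2197/23|_13 = 1/2197

Step 1 — compute v_13(x) by factoring powers of 13 out of the numerator and denominator: v_13(2197/23) = 3. Step 2 — apply |x|_p = p^{-v_p(x)} = 13^{-3} = 1/2197.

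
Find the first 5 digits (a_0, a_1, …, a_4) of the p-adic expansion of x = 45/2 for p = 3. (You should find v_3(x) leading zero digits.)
(a_0, …, a_4) = (0, 0, 1, 2, 1)

v_3(45/2) = 2, so a_0 = ... = a_1 = 0. Factor out: x = 3^2 · u with u = 5/2 a unit in ℤ_3. Expand u iteratively via a_{v+i} = u_i mod 3, u_{i+1} = (u_i − a_{v+i})/3:
  u_0 = 5/2;  a_2 = 1;  u_1 = (u_0 − 1)/3 = 1/2
  u_1 = 1/2;  a_3 = 2;  u_2 = (u_1 − 2)/3 = -1/2
  u_2 = -1/2;  a_4 = 1;  u_3 = (u_2 − 1)/3 = -1/2
Digits: (0, 0, 1, 2, 1).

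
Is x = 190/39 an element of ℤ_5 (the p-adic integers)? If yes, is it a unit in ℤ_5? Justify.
x ∈ ℤ_5 but not a unit; v_5(x) = 1 > 0

ℤ_5 = {x ∈ ℚ_5 : v_5(x) ≥ 0} and ℤ_5^× = {x ∈ ℤ_5 : v_5(x) = 0}. Here v_5(190/39) = v_5(num) − v_5(den) = 1; compare against these criteria.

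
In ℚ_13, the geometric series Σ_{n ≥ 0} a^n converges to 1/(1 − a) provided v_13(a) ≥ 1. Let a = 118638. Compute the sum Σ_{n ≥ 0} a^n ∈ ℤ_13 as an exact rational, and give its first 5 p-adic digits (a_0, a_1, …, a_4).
Σ a^n = 1/(1 − a) = -1/118637;  first 5 digits = (1, 0, 0, 2, 4)

v_13(a) = 3 ≥ 1, so the series converges in ℤ_13 to 1/(1 − a) = 1/(1 − 118638) = -1/118637. Expand this rational in ℤ_13: compute digits iteratively via d_i = x_i mod 13, x_{i+1} = (x_i − d_i)/13. The first 5 digits are (1, 0, 0, 2, 4).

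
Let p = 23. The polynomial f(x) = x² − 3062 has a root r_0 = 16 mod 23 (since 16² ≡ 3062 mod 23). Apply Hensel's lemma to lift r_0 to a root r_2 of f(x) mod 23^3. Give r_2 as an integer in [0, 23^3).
r_2 = 6088 (mod 12167)

Hensel's recurrence: r_{i+1} = r_i − f(r_i)·(f′(r_i))^{-1} mod 23^{i+2}, with f′(x) = 2x. Iterate:
  r_0 = 16 (mod 23)
  r_1 = 269 (mod 529)
  r_2 = 6088 (mod 12167)
Final: r_2 = 6088, and one checks f(r_2) ≡ 0 mod 23^3.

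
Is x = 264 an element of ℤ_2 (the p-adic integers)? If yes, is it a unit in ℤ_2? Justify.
x ∈ ℤ_2 but not a unit; v_2(x) = 3 > 0

ℤ_2 = {x ∈ ℚ_2 : v_2(x) ≥ 0} and ℤ_2^× = {x ∈ ℤ_2 : v_2(x) = 0}. Here v_2(264) = v_2(num) − v_2(den) = 3; compare against these criteria.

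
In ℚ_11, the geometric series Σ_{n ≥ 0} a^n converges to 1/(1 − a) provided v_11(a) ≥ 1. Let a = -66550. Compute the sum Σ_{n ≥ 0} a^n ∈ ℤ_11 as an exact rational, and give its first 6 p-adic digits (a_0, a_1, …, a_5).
Σ a^n = 1/(1 − a) = 1/66551;  first 6 digits = (1, 0, 0, 5, 6, 10)

v_11(a) = 3 ≥ 1, so the series converges in ℤ_11 to 1/(1 − a) = 1/(1 − (-66550)) = 1/66551. Expand this rational in ℤ_11: compute digits iteratively via d_i = x_i mod 11, x_{i+1} = (x_i − d_i)/11. The first 6 digits are (1, 0, 0, 5, 6, 10).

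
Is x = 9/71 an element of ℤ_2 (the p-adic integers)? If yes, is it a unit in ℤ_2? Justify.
x ∈ ℤ_2^× (unit); v_2(x) = 0

ℤ_2 = {x ∈ ℚ_2 : v_2(x) ≥ 0} and ℤ_2^× = {x ∈ ℤ_2 : v_2(x) = 0}. Here v_2(9/71) = v_2(num) − v_2(den) = 0; compare against these criteria.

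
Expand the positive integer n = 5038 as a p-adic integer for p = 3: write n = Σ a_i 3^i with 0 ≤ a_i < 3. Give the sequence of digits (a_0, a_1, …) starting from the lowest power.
(a_0, a_1, …) = (1, 2, 1, 0, 2, 2, 0, 2)

Repeated division by 3 gives the digits low-to-high: 5038 = 1 + 2·3^1 + 1·3^2 + 2·3^4 + 2·3^5 + 2·3^7. Digit sequence: (1, 2, 1, 0, 2, 2, 0, 2).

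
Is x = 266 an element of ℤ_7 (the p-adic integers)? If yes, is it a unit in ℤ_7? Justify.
x ∈ ℤ_7 but not a unit; v_7(x) = 1 > 0

ℤ_7 = {x ∈ ℚ_7 : v_7(x) ≥ 0} and ℤ_7^× = {x ∈ ℤ_7 : v_7(x) = 0}. Here v_7(266) = v_7(num) − v_7(den) = 1; compare against these criteria.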